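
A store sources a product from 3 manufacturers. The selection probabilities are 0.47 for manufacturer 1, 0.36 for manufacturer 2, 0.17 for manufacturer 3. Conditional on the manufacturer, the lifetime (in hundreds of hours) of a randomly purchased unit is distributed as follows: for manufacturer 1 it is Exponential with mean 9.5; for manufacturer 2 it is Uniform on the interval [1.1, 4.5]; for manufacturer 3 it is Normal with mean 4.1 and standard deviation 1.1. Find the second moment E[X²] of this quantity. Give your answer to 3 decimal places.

91.068

For each component E[X²] = Var + (mean)², giving 1: 180.5; 2: 8.80333; 3: 18.02.
Overall E[X²] = 0.47·180.5 + 0.36·8.80333 + 0.17·18.02 = 91.0676.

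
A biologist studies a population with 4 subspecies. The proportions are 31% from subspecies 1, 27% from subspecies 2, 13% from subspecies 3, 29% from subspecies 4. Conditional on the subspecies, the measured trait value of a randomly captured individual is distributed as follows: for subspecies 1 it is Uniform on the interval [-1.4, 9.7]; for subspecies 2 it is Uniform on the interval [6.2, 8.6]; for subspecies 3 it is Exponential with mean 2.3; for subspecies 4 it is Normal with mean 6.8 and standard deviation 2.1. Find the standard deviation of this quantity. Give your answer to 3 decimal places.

Per component, 1: μ=4.15, E[X²]=27.49; 2: μ=7.4, E[X²]=55.24; 3: μ=2.3, E[X²]=10.58; 4: μ=6.8, E[X²]=50.65.
E[X] = 0.31·4.15 + 0.27·7.4 + 0.13·2.3 + 0.29·6.8 = 5.5555.
E[X²] = 0.31·27.49 + 0.27·55.24 + 0.13·10.58 + 0.29·50.65 = 39.5006.
Var(X) = E[X²] − (E[X])² = 39.5006 − 30.8636 = 8.63702.
SD(X) = √8.63702 = 2.93888.

2.939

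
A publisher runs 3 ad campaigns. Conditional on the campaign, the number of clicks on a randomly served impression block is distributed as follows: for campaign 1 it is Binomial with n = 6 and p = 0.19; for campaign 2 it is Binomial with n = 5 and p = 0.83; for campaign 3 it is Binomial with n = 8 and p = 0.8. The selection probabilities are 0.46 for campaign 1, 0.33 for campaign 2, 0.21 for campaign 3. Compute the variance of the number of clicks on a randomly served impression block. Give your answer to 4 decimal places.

Per component, 1: μ=1.14, E[X²]=2.223; 2: μ=4.15, E[X²]=17.928; 3: μ=6.4, E[X²]=42.24.
E[X] = 0.46·1.14 + 0.33·4.15 + 0.21·6.4 = 3.2379.
E[X²] = 0.46·2.223 + 0.33·17.928 + 0.21·42.24 = 15.8092.
Var(X) = E[X²] − (E[X])² = 15.8092 − 10.484 = 5.32522.

5.3252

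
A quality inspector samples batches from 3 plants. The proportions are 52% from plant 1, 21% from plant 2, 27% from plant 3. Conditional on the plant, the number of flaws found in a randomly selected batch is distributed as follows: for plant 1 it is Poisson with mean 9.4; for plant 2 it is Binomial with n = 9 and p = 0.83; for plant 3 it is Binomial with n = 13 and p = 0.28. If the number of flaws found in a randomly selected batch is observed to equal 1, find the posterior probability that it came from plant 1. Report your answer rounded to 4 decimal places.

0.0208

Likelihoods P(X=1 | ·): 1: 0.000777606; 2: 5.21089e-06; 3: 0.0706466.
Posterior ∝ prior × likelihood. Numerator for 1: 0.52·0.000777606 = 0.000404355.
Normalizing constant: 0.52·0.000777606 + 0.21·5.21089e-06 + 0.27·0.0706466 = 0.01948.
P(1 | observation) = 0.000404355 / 0.01948 = 0.0207574.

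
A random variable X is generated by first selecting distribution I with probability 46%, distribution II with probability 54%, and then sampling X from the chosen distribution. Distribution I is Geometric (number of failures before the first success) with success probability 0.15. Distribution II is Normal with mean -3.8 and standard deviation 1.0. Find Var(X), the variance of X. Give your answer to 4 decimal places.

40.1788

Per component, I: μ=5.66667, E[X²]=69.8889; II: μ=-3.8, E[X²]=15.44.
E[X] = 0.46·5.66667 + 0.54·-3.8 = 0.554667.
E[X²] = 0.46·69.8889 + 0.54·15.44 = 40.4865.
Var(X) = E[X²] − (E[X])² = 40.4865 − 0.307655 = 40.1788.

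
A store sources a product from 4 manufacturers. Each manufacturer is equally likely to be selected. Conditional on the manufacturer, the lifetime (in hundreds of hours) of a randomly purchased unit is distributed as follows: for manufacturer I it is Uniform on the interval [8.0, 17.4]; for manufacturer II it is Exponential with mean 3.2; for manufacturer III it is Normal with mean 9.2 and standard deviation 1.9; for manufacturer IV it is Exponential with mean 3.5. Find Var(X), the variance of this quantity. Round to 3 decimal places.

Per component, I: μ=12.7, E[X²]=168.653; II: μ=3.2, E[X²]=20.48; III: μ=9.2, E[X²]=88.25; IV: μ=3.5, E[X²]=24.5.
E[X] = 0.25·12.7 + 0.25·3.2 + 0.25·9.2 + 0.25·3.5 = 7.15.
E[X²] = 0.25·168.653 + 0.25·20.48 + 0.25·88.25 + 0.25·24.5 = 75.4708.
Var(X) = E[X²] − (E[X])² = 75.4708 − 51.1225 = 24.3483.

24.348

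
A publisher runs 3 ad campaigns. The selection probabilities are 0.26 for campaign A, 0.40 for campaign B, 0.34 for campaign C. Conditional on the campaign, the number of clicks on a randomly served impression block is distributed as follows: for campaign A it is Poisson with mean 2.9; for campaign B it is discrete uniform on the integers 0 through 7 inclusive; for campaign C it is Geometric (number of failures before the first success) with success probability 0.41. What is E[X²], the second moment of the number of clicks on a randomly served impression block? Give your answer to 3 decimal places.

11.838

For each component E[X²] = Var + (mean)², giving A: 11.31; B: 17.5; C: 5.58061.
Overall E[X²] = 0.26·11.31 + 0.4·17.5 + 0.34·5.58061 = 11.838.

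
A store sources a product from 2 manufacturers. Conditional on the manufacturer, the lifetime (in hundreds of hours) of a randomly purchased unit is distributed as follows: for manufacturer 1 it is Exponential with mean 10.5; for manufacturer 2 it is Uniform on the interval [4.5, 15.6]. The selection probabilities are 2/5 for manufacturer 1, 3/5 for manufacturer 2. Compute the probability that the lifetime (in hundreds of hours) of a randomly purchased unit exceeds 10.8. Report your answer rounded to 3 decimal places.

0.402

Conditional on each manufacturer, P(X > 10.8): 1: 0.357517; 2: 0.432432.
By total probability, P(X > 10.8) = 0.4·0.357517 + 0.6·0.432432 = 0.402466.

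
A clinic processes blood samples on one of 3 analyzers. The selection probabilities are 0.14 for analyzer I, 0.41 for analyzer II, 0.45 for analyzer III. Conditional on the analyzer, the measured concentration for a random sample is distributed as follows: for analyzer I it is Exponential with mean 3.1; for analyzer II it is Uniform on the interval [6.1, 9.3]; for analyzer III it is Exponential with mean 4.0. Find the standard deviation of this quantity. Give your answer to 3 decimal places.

3.562

Per component, I: μ=3.1, E[X²]=19.22; II: μ=7.7, E[X²]=60.1433; III: μ=4, E[X²]=32.
E[X] = 0.14·3.1 + 0.41·7.7 + 0.45·4 = 5.391.
E[X²] = 0.14·19.22 + 0.41·60.1433 + 0.45·32 = 41.7496.
Var(X) = E[X²] − (E[X])² = 41.7496 − 29.0629 = 12.6867.
SD(X) = √12.6867 = 3.56184.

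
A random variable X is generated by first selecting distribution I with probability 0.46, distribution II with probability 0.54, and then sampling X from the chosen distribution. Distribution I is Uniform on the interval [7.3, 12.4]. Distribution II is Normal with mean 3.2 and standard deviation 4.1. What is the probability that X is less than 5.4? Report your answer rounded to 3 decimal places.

0.380

Conditional on each component, P(X < 5.4): I: 0; II: 0.704223.
By total probability, P(X < 5.4) = 0.46·0 + 0.54·0.704223 = 0.38028.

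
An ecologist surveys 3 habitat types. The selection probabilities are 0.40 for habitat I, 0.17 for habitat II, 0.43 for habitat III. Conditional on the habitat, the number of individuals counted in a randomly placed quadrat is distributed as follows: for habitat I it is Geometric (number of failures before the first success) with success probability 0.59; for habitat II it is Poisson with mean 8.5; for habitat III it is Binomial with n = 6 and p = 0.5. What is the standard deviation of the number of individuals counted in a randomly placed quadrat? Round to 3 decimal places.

3.135

Per component, I: μ=0.694915, E[X²]=1.66073; II: μ=8.5, E[X²]=80.75; III: μ=3, E[X²]=10.5.
E[X] = 0.4·0.694915 + 0.17·8.5 + 0.43·3 = 3.01297.
E[X²] = 0.4·1.66073 + 0.17·80.75 + 0.43·10.5 = 18.9068.
Var(X) = E[X²] − (E[X])² = 18.9068 − 9.07796 = 9.82883.
SD(X) = √9.82883 = 3.1351.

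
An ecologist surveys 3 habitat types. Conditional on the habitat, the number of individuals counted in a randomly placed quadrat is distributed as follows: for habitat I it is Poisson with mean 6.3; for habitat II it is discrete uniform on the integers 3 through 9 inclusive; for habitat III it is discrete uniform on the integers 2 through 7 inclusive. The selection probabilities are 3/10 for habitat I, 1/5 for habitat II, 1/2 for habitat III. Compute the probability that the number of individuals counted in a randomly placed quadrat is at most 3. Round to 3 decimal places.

0.233

Conditional on each habitat, P(X ≤ 3): I: 0.126374; II: 0.142857; III: 0.333333.
By total probability, P(X ≤ 3) = 0.3·0.126374 + 0.2·0.142857 + 0.5·0.333333 = 0.23315.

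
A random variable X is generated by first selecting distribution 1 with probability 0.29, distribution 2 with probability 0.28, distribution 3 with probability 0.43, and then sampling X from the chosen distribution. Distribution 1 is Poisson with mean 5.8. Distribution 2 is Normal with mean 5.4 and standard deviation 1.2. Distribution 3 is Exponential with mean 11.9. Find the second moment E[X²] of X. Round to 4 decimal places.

For each component E[X²] = Var + (mean)², giving 1: 39.44; 2: 30.6; 3: 283.22.
Overall E[X²] = 0.29·39.44 + 0.28·30.6 + 0.43·283.22 = 141.79.

141.7902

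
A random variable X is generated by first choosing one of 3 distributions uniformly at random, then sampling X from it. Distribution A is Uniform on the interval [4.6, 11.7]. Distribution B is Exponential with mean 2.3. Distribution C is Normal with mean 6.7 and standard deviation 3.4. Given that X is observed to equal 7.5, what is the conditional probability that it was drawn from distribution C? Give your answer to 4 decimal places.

0.4201

Likelihoods f(7.5 | ·): A: 0.140845; B: 0.0166761; C: 0.114132.
Posterior ∝ prior × likelihood. Numerator for C: 0.333333·0.114132 = 0.0380442.
Normalizing constant: 0.333333·0.140845 + 0.333333·0.0166761 + 0.333333·0.114132 = 0.0905512.
P(C | observation) = 0.0380442 / 0.0905512 = 0.42014.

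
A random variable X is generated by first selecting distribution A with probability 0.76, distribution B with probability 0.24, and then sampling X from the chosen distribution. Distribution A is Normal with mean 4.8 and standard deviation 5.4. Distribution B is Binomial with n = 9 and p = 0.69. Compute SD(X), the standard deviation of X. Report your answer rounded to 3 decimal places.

Per component, A: μ=4.8, E[X²]=52.2; B: μ=6.21, E[X²]=40.4892.
E[X] = 0.76·4.8 + 0.24·6.21 = 5.1384.
E[X²] = 0.76·52.2 + 0.24·40.4892 = 49.3894.
Var(X) = E[X²] − (E[X])² = 49.3894 − 26.4032 = 22.9863.
SD(X) = √22.9863 = 4.7944.

4.794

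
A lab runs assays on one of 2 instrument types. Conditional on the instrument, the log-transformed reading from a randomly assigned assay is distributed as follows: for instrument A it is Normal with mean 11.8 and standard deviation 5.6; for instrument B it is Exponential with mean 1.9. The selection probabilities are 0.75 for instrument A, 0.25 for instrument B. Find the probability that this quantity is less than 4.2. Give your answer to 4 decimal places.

0.2881

Conditional on each instrument, P(X < 4.2): A: 0.0873679; B: 0.890357.
By total probability, P(X < 4.2) = 0.75·0.0873679 + 0.25·0.890357 = 0.288115.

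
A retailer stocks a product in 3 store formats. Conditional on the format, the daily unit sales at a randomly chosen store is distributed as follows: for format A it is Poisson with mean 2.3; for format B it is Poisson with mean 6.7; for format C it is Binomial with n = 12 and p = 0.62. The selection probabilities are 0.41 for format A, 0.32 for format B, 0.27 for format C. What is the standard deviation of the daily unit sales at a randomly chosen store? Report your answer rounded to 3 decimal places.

Per component, A: μ=2.3, E[X²]=7.59; B: μ=6.7, E[X²]=51.59; C: μ=7.44, E[X²]=58.1808.
E[X] = 0.41·2.3 + 0.32·6.7 + 0.27·7.44 = 5.0958.
E[X²] = 0.41·7.59 + 0.32·51.59 + 0.27·58.1808 = 35.3295.
Var(X) = E[X²] − (E[X])² = 35.3295 − 25.9672 = 9.36234.
SD(X) = √9.36234 = 3.05979.

3.060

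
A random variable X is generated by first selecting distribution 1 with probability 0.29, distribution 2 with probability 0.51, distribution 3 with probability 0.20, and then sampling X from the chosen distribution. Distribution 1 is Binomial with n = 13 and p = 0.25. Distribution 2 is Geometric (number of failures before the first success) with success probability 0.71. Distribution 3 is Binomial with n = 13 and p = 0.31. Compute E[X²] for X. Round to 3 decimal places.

7.953

For each component E[X²] = Var + (mean)², giving 1: 13; 2: 0.742115; 3: 19.0216.
Overall E[X²] = 0.29·13 + 0.51·0.742115 + 0.2·19.0216 = 7.9528.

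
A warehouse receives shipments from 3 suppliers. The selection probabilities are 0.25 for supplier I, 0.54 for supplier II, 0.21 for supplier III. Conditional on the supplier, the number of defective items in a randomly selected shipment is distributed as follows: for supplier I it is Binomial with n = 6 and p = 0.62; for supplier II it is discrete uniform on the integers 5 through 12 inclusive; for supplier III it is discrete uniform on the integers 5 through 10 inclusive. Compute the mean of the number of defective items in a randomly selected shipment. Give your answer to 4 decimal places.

7.0950

Component means — I: 3.72; II: 8.5; III: 7.5.
E[X] = 0.25·3.72 + 0.54·8.5 + 0.21·7.5 = 7.095.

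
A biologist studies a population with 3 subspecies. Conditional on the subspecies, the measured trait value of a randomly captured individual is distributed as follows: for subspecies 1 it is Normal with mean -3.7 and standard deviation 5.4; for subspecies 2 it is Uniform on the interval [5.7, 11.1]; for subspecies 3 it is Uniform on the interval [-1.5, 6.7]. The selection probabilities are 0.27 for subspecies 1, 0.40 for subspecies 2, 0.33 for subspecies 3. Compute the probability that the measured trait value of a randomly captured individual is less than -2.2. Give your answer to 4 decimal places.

Conditional on each subspecies, P(X < -2.2): 1: 0.609409; 2: 0; 3: 0.
By total probability, P(X < -2.2) = 0.27·0.609409 + 0.4·0 + 0.33·0 = 0.16454.

0.1645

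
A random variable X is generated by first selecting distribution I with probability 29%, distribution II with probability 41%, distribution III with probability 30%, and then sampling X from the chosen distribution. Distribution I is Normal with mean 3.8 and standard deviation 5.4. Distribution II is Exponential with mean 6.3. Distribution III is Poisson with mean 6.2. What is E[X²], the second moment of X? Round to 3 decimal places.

For each component E[X²] = Var + (mean)², giving I: 43.6; II: 79.38; III: 44.64.
Overall E[X²] = 0.29·43.6 + 0.41·79.38 + 0.3·44.64 = 58.5818.

58.582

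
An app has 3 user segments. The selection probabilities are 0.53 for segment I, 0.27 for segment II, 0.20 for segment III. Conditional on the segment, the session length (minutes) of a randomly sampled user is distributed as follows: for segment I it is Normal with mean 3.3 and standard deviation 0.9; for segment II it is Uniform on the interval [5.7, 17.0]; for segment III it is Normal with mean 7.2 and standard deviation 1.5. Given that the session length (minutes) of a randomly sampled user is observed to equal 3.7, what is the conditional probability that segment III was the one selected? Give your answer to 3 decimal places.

Likelihoods f(3.7 | ·): I: 0.401582; II: 0; III: 0.0174813.
Posterior ∝ prior × likelihood. Numerator for III: 0.2·0.0174813 = 0.00349625.
Normalizing constant: 0.53·0.401582 + 0.27·0 + 0.2·0.0174813 = 0.216335.
P(III | observation) = 0.00349625 / 0.216335 = 0.0161613.

0.016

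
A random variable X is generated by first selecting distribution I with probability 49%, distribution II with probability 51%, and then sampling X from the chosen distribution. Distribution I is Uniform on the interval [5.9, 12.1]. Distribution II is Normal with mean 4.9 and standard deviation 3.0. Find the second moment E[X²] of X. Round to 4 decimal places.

58.0947

For each component E[X²] = Var + (mean)², giving I: 84.2033; II: 33.01.
Overall E[X²] = 0.49·84.2033 + 0.51·33.01 = 58.0947.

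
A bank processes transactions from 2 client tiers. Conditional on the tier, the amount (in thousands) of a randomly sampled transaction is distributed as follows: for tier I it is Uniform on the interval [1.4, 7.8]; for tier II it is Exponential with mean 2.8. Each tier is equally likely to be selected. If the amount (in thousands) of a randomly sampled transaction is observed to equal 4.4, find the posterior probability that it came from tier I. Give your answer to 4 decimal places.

Likelihoods f(4.4 | ·): I: 0.15625; II: 0.0741958.
Posterior ∝ prior × likelihood. Numerator for I: 0.5·0.15625 = 0.078125.
Normalizing constant: 0.5·0.15625 + 0.5·0.0741958 = 0.115223.
P(I | observation) = 0.078125 / 0.115223 = 0.678034.

0.6780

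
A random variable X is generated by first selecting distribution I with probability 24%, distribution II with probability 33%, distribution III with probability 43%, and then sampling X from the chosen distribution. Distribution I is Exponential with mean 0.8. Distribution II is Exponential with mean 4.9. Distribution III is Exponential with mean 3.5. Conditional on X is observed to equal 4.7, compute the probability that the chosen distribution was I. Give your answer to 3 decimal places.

Likelihoods f(4.7 | ·): I: 0.00351099; II: 0.0782052; III: 0.0745996.
Posterior ∝ prior × likelihood. Numerator for I: 0.24·0.00351099 = 0.000842638.
Normalizing constant: 0.24·0.00351099 + 0.33·0.0782052 + 0.43·0.0745996 = 0.0587282.
P(I | observation) = 0.000842638 / 0.0587282 = 0.0143481.

0.014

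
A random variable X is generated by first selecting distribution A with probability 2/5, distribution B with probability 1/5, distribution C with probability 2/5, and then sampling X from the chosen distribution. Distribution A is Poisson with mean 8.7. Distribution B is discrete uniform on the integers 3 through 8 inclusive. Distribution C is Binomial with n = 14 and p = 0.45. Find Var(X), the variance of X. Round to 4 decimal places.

Per component, A: μ=8.7, E[X²]=84.39; B: μ=5.5, E[X²]=33.1667; C: μ=6.3, E[X²]=43.155.
E[X] = 0.4·8.7 + 0.2·5.5 + 0.4·6.3 = 7.1.
E[X²] = 0.4·84.39 + 0.2·33.1667 + 0.4·43.155 = 57.6513.
Var(X) = E[X²] − (E[X])² = 57.6513 − 50.41 = 7.24133.

7.2413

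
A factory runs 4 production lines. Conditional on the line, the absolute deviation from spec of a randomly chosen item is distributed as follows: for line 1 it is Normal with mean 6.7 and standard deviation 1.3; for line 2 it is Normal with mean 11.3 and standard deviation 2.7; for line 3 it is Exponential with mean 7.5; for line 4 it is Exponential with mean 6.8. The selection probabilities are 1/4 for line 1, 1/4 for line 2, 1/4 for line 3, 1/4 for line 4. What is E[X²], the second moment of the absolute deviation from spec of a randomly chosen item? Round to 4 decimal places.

For each component E[X²] = Var + (mean)², giving 1: 46.58; 2: 134.98; 3: 112.5; 4: 92.48.
Overall E[X²] = 0.25·46.58 + 0.25·134.98 + 0.25·112.5 + 0.25·92.48 = 96.635.

96.6350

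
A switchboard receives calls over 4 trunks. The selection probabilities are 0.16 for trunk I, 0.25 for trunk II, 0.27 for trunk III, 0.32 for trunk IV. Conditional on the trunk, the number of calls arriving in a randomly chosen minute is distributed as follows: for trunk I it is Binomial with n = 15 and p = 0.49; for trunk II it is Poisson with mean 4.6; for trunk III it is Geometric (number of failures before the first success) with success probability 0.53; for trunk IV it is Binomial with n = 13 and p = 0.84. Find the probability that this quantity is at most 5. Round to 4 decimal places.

Conditional on each trunk, P(X ≤ 5): I: 0.169943; II: 0.68576; III: 0.989221; IV: 0.000257598.
By total probability, P(X ≤ 5) = 0.16·0.169943 + 0.25·0.68576 + 0.27·0.989221 + 0.32·0.000257598 = 0.465803.

0.4658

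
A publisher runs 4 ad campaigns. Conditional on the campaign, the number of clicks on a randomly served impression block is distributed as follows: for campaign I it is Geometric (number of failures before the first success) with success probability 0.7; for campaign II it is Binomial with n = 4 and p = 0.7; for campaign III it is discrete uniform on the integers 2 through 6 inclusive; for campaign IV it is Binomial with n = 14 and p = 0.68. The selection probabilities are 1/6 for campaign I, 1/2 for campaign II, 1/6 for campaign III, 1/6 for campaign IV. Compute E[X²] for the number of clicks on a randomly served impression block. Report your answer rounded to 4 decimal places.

23.0855

For each component E[X²] = Var + (mean)², giving I: 0.795918; II: 8.68; III: 18; IV: 93.6768.
Overall E[X²] = 0.166667·0.795918 + 0.5·8.68 + 0.166667·18 + 0.166667·93.6768 = 23.0855.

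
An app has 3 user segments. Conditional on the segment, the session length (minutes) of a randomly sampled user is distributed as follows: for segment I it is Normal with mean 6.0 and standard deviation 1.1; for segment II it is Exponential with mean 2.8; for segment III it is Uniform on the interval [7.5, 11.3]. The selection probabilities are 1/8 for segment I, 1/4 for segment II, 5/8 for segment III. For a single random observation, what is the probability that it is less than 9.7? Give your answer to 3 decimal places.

Conditional on each segment, P(X < 9.7): I: 0.999615; II: 0.968705; III: 0.578947.
By total probability, P(X < 9.7) = 0.125·0.999615 + 0.25·0.968705 + 0.625·0.578947 = 0.72897.

0.729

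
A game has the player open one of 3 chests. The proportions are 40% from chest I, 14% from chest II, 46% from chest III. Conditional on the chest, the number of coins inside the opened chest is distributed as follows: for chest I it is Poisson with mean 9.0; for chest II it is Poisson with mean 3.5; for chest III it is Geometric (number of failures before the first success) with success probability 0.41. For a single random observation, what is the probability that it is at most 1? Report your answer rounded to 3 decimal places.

0.319

Conditional on each chest, P(X ≤ 1): I: 0.0012341; II: 0.135888; III: 0.6519.
By total probability, P(X ≤ 1) = 0.4·0.0012341 + 0.14·0.135888 + 0.46·0.6519 = 0.319392.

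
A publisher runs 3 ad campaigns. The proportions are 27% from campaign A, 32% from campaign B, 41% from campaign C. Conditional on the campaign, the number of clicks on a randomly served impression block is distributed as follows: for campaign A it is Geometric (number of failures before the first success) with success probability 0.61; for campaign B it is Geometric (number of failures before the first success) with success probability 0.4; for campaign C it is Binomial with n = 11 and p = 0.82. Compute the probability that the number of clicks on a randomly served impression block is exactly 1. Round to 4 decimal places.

0.1410

Conditional on each campaign, P(X = 1): A: 0.2379; B: 0.24; C: 3.22056e-07.
By total probability, P(X = 1) = 0.27·0.2379 + 0.32·0.24 + 0.41·3.22056e-07 = 0.141033.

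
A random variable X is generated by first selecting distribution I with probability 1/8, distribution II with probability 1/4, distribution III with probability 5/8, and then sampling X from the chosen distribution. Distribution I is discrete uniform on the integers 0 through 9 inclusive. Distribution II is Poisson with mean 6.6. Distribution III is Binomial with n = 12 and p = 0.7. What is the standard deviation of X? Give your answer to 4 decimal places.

2.4675

Per component, I: μ=4.5, E[X²]=28.5; II: μ=6.6, E[X²]=50.16; III: μ=8.4, E[X²]=73.08.
E[X] = 0.125·4.5 + 0.25·6.6 + 0.625·8.4 = 7.4625.
E[X²] = 0.125·28.5 + 0.25·50.16 + 0.625·73.08 = 61.7775.
Var(X) = E[X²] − (E[X])² = 61.7775 − 55.6889 = 6.08859.
SD(X) = √6.08859 = 2.46751.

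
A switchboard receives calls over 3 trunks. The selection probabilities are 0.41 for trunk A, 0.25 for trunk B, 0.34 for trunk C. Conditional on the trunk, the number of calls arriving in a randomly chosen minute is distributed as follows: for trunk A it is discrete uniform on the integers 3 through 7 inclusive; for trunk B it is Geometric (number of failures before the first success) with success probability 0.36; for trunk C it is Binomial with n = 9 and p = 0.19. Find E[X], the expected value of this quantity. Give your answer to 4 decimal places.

Component means — A: 5; B: 1.77778; C: 1.71.
E[X] = 0.41·5 + 0.25·1.77778 + 0.34·1.71 = 3.07584.

3.0758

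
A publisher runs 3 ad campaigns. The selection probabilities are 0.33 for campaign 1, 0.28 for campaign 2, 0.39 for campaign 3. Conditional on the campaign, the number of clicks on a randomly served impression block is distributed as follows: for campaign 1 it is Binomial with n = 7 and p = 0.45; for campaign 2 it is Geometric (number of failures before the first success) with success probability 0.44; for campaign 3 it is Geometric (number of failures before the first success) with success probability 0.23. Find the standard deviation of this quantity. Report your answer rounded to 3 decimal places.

Per component, 1: μ=3.15, E[X²]=11.655; 2: μ=1.27273, E[X²]=4.5124; 3: μ=3.34783, E[X²]=25.7637.
E[X] = 0.33·3.15 + 0.28·1.27273 + 0.39·3.34783 = 2.70152.
E[X²] = 0.33·11.655 + 0.28·4.5124 + 0.39·25.7637 = 15.1575.
Var(X) = E[X²] − (E[X])² = 15.1575 − 7.29819 = 7.85928.
SD(X) = √7.85928 = 2.80344.

2.803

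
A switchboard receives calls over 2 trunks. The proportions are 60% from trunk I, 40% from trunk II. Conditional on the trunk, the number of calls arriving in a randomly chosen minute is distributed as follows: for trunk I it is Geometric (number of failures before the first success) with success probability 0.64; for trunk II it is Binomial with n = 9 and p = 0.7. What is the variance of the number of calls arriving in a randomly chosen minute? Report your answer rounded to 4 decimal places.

9.1839

Per component, I: μ=0.5625, E[X²]=1.19531; II: μ=6.3, E[X²]=41.58.
E[X] = 0.6·0.5625 + 0.4·6.3 = 2.8575.
E[X²] = 0.6·1.19531 + 0.4·41.58 = 17.3492.
Var(X) = E[X²] − (E[X])² = 17.3492 − 8.16531 = 9.18388.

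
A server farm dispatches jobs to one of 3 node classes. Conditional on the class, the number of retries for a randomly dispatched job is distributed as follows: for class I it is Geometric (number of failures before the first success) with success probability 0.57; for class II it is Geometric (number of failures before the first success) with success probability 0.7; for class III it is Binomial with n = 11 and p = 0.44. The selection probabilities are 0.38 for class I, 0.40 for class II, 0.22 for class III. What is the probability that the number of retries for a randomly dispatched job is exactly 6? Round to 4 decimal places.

0.0422

Conditional on each class, P(X = 6): I: 0.00360318; II: 0.0005103; III: 0.184628.
By total probability, P(X = 6) = 0.38·0.00360318 + 0.4·0.0005103 + 0.22·0.184628 = 0.0421915.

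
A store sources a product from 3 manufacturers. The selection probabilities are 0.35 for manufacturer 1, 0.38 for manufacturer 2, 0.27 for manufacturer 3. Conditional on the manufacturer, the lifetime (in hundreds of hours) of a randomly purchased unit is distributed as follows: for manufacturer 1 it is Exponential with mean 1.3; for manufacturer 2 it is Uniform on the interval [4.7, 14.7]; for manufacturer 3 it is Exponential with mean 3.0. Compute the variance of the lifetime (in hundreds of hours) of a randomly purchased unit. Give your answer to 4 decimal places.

20.4515

Per component, 1: μ=1.3, E[X²]=3.38; 2: μ=9.7, E[X²]=102.423; 3: μ=3, E[X²]=18.
E[X] = 0.35·1.3 + 0.38·9.7 + 0.27·3 = 4.951.
E[X²] = 0.35·3.38 + 0.38·102.423 + 0.27·18 = 44.9639.
Var(X) = E[X²] − (E[X])² = 44.9639 − 24.5124 = 20.4515.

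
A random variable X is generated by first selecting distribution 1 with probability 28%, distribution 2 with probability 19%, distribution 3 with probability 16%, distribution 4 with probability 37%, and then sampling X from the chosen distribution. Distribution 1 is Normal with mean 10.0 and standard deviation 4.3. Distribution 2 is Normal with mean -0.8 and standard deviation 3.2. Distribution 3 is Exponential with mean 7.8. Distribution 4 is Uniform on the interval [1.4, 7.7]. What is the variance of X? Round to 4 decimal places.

Per component, 1: μ=10, E[X²]=118.49; 2: μ=-0.8, E[X²]=10.88; 3: μ=7.8, E[X²]=121.68; 4: μ=4.55, E[X²]=24.01.
E[X] = 0.28·10 + 0.19·-0.8 + 0.16·7.8 + 0.37·4.55 = 5.5795.
E[X²] = 0.28·118.49 + 0.19·10.88 + 0.16·121.68 + 0.37·24.01 = 63.5969.
Var(X) = E[X²] − (E[X])² = 63.5969 − 31.1308 = 32.4661.

32.4661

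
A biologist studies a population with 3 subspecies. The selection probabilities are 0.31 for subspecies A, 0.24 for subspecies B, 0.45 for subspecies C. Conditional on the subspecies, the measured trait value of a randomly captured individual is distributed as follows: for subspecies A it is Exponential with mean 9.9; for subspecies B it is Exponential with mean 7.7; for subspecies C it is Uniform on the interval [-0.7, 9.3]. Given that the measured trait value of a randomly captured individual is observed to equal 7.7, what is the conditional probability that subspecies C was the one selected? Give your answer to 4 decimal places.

0.6351

Likelihoods f(7.7 | ·): A: 0.0464066; B: 0.0477766; C: 0.1.
Posterior ∝ prior × likelihood. Numerator for C: 0.45·0.1 = 0.045.
Normalizing constant: 0.31·0.0464066 + 0.24·0.0477766 + 0.45·0.1 = 0.0708524.
P(C | observation) = 0.045 / 0.0708524 = 0.635123.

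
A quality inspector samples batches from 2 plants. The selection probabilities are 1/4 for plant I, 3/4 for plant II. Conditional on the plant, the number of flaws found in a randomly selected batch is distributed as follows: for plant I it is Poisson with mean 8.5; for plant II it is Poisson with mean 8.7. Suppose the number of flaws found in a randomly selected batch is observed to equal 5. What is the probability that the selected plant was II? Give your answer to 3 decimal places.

0.734

Likelihoods P(X=5 | ·): I: 0.0752333; II: 0.0691915.
Posterior ∝ prior × likelihood. Numerator for II: 0.75·0.0691915 = 0.0518937.
Normalizing constant: 0.25·0.0752333 + 0.75·0.0691915 = 0.070702.
P(II | observation) = 0.0518937 / 0.070702 = 0.733977.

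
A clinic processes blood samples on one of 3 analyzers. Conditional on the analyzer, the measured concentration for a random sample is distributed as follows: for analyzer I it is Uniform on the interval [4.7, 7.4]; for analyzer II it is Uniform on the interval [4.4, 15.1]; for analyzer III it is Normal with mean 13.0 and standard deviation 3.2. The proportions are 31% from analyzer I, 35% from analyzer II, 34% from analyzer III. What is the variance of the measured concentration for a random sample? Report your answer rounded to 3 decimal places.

Per component, I: μ=6.05, E[X²]=37.21; II: μ=9.75, E[X²]=104.603; III: μ=13, E[X²]=179.24.
E[X] = 0.31·6.05 + 0.35·9.75 + 0.34·13 = 9.708.
E[X²] = 0.31·37.21 + 0.35·104.603 + 0.34·179.24 = 109.088.
Var(X) = E[X²] − (E[X])² = 109.088 − 94.2453 = 14.8426.

14.843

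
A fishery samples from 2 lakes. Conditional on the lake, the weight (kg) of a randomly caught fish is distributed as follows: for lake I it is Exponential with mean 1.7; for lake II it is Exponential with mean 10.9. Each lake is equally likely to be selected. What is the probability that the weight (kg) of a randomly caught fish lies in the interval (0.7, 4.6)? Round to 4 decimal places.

Conditional on each lake, P(0.7 < X < 4.6): I: 0.595669; II: 0.282076.
By total probability, P(0.7 < X < 4.6) = 0.5·0.595669 + 0.5·0.282076 = 0.438873.

0.4389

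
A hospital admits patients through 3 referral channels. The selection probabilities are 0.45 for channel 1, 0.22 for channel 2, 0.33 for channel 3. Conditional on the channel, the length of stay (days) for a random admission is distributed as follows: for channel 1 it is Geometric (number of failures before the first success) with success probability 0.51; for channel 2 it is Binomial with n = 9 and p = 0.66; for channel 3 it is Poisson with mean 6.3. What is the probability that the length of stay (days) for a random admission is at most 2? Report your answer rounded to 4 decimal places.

Conditional on each channel, P(X ≤ 2): 1: 0.882351; 2: 0.00935798; 3: 0.0498465.
By total probability, P(X ≤ 2) = 0.45·0.882351 + 0.22·0.00935798 + 0.33·0.0498465 = 0.415566.

0.4156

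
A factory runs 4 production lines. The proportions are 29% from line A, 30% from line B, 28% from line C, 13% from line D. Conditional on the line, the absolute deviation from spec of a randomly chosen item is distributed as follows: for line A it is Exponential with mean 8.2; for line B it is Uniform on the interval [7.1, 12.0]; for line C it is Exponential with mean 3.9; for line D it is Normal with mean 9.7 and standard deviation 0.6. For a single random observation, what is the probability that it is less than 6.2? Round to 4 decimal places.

Conditional on each line, P(X < 6.2): A: 0.530505; B: 0; C: 0.796022; D: 2.71654e-09.
By total probability, P(X < 6.2) = 0.29·0.530505 + 0.3·0 + 0.28·0.796022 + 0.13·2.71654e-09 = 0.376733.

0.3767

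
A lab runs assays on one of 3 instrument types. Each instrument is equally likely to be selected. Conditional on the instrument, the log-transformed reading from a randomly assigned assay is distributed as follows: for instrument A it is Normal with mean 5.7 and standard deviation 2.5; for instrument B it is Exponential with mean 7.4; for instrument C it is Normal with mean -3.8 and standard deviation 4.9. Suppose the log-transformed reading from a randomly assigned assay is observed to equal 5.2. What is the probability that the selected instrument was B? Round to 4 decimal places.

0.2807

Likelihoods f(5.2 | ·): A: 0.156417; B: 0.066925; C: 0.0150712.
Posterior ∝ prior × likelihood. Numerator for B: 0.333333·0.066925 = 0.0223083.
Normalizing constant: 0.333333·0.156417 + 0.333333·0.066925 + 0.333333·0.0150712 = 0.0794711.
P(B | observation) = 0.0223083 / 0.0794711 = 0.28071.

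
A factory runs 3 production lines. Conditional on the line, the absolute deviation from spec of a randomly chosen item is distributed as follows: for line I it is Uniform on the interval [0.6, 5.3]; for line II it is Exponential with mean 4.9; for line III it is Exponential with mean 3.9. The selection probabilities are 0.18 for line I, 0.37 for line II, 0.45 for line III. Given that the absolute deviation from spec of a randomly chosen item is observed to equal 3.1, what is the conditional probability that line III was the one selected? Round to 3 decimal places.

Likelihoods f(3.1 | ·): I: 0.212766; II: 0.108404; III: 0.115805.
Posterior ∝ prior × likelihood. Numerator for III: 0.45·0.115805 = 0.0521122.
Normalizing constant: 0.18·0.212766 + 0.37·0.108404 + 0.45·0.115805 = 0.13052.
P(III | observation) = 0.0521122 / 0.13052 = 0.399267.

0.399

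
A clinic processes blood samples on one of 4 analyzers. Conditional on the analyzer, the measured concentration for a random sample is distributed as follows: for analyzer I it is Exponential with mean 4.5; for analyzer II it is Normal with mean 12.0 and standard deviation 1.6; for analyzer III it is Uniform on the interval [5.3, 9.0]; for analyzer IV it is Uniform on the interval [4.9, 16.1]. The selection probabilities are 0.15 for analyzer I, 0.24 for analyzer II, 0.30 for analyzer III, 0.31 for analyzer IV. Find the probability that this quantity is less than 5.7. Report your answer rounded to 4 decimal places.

0.1623

Conditional on each analyzer, P(X < 5.7): I: 0.718231; II: 4.11675e-05; III: 0.108108; IV: 0.0714286.
By total probability, P(X < 5.7) = 0.15·0.718231 + 0.24·4.11675e-05 + 0.3·0.108108 + 0.31·0.0714286 = 0.16232.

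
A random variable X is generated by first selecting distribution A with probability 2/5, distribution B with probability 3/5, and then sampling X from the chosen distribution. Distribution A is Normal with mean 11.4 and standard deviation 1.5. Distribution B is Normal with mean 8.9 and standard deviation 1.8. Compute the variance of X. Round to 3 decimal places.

Per component, A: μ=11.4, E[X²]=132.21; B: μ=8.9, E[X²]=82.45.
E[X] = 0.4·11.4 + 0.6·8.9 = 9.9.
E[X²] = 0.4·132.21 + 0.6·82.45 = 102.354.
Var(X) = E[X²] − (E[X])² = 102.354 − 98.01 = 4.344.

4.344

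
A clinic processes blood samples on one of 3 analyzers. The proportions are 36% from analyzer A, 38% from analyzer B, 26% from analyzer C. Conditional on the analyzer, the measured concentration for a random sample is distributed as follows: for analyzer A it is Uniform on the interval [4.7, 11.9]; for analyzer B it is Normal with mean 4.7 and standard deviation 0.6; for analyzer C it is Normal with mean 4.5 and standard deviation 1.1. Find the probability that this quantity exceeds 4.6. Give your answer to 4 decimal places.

0.6957

Conditional on each analyzer, P(X > 4.6): A: 1; B: 0.566184; C: 0.463782.
By total probability, P(X > 4.6) = 0.36·1 + 0.38·0.566184 + 0.26·0.463782 = 0.695733.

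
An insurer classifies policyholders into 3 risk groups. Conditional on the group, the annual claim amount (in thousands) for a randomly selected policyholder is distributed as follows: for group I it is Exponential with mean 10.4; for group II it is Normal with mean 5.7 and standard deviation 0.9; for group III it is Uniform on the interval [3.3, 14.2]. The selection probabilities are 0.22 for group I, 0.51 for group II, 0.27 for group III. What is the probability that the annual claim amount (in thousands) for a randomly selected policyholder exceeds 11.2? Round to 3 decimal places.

Conditional on each group, P(X > 11.2): I: 0.340642; II: 4.94699e-10; III: 0.275229.
By total probability, P(X > 11.2) = 0.22·0.340642 + 0.51·4.94699e-10 + 0.27·0.275229 = 0.149253.

0.149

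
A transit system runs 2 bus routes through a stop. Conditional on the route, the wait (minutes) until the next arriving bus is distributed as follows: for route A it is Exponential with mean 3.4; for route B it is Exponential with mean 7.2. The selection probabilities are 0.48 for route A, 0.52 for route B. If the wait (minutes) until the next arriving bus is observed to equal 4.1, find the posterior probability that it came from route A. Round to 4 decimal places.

Likelihoods f(4.1 | ·): A: 0.088067; B: 0.0785888.
Posterior ∝ prior × likelihood. Numerator for A: 0.48·0.088067 = 0.0422721.
Normalizing constant: 0.48·0.088067 + 0.52·0.0785888 = 0.0831383.
P(A | observation) = 0.0422721 / 0.0831383 = 0.508455.

0.5085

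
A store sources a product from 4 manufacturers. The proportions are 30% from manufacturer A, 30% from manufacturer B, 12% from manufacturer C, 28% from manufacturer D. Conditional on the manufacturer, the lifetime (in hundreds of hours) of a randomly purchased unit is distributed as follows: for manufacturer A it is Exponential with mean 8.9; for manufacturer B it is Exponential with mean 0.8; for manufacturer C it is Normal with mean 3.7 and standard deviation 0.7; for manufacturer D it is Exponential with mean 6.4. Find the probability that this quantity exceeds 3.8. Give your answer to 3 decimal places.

Conditional on each manufacturer, P(X > 3.8): A: 0.652486; B: 0.0086517; C: 0.443202; D: 0.552252.
By total probability, P(X > 3.8) = 0.3·0.652486 + 0.3·0.0086517 + 0.12·0.443202 + 0.28·0.552252 = 0.406156.

0.406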